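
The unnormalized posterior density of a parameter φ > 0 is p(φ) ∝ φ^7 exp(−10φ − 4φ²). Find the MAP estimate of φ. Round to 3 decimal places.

φ̂_MAP = 0.500

ℓ'(φ) = 7/φ − 10 − 8φ. Setting this to zero and multiplying by φ: 8φ² + 10φ − 7 = 0.
φ = (−10 + √(10² + 4·8·7)) / (2·8) = (−10 + √324) / 16 = (−10 + 18)/16 = 1/2.
ℓ''(φ) = −7/φ² − 8 < 0, confirming a maximum.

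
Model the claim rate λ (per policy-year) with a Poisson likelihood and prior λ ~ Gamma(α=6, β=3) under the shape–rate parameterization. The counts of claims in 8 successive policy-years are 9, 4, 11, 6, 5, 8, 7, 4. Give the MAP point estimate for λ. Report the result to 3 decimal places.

Σxᵢ = 9+4+11+6+5+8+7+4 = 54, with n = 8.
Posterior ∝ λ^5e^(−3λ) · λ^54e^(−8λ) = λ^59e^(−11λ), i.e. Gamma(shape=60, rate=11).
The mode of a Gamma(a, b) with a ≥ 1 (shape–rate) is (a−1)/b = 59/11 ≈ 5.364.

λ̂_MAP = 5.364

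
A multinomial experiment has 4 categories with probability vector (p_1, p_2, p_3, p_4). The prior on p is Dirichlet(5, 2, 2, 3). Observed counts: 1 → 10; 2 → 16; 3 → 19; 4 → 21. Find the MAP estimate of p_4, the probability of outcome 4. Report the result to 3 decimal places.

The posterior is Dirichlet(αᵢ + nᵢ) = Dirichlet(15, 18, 21, 24).
For a Dirichlet(a₁,…,a_K) with all aᵢ > 1, the mode has j-th component (aⱼ − 1)/(Σaᵢ − K).
Here Σaᵢ = 78 and K = 4, so p_4 = (24 − 1)/(78 − 4) = 23/74 ≈ 0.311.

MAP estimate: 0.311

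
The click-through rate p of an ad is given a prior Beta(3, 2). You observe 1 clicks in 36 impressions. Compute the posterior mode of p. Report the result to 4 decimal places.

p̂_MAP = 0.0769

Prior: Beta(3, 2).
Data: 1 success in 36 trials. The binomial likelihood contributes p(1−p)^35, so the posterior is Beta(3+1, 2+35) = Beta(4, 37).
For Beta(a, b) with a, b > 1 the mode is (a−1)/(a+b−2) = 3/39 ≈ 0.0769.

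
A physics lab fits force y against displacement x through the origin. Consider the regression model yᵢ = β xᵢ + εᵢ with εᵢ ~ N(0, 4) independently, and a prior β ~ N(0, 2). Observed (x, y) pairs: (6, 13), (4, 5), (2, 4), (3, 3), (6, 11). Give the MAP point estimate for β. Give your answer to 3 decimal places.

β̂_MAP = 1.757

log p(β | y) = −Σ(yᵢ − βxᵢ)²/(2·4) − β²/(2·2) + const.
Setting the derivative to zero: Σxᵢ(yᵢ − βxᵢ)/4 − β/2 = 0, so β = Σxᵢyᵢ / (Σxᵢ² + σ²/τ²).
Σxᵢyᵢ = 6·13 + 4·5 + 2·4 + 3·3 + 6·11 = 181; Σxᵢ² = 101; σ²/τ² = 2.
β̂_MAP = 181 / (101 + 2) = 181/103 ≈ 1.757.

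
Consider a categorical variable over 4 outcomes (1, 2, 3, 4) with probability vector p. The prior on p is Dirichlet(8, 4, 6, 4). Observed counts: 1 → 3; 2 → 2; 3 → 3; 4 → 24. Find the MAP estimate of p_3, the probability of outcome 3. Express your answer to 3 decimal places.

MAP estimate: 0.160

The posterior is Dirichlet(αᵢ + nᵢ) = Dirichlet(11, 6, 9, 28).
For a Dirichlet(a₁,…,a_K) with all aᵢ > 1, the mode has j-th component (aⱼ − 1)/(Σaᵢ − K).
Here Σaᵢ = 54 and K = 4, so p_3 = (9 − 1)/(54 − 4) = 8/50 ≈ 0.160.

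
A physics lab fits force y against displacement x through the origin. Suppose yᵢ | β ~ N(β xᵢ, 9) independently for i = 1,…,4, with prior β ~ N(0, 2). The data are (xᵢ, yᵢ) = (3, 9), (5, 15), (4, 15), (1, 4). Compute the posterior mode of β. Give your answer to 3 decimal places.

β̂_MAP = 2.991

log p(β | y) = −Σ(yᵢ − βxᵢ)²/(2·9) − β²/(2·2) + const.
Setting the derivative to zero: Σxᵢ(yᵢ − βxᵢ)/9 − β/2 = 0, so β = Σxᵢyᵢ / (Σxᵢ² + σ²/τ²).
Σxᵢyᵢ = 3·9 + 5·15 + 4·15 + 1·4 = 166; Σxᵢ² = 51; σ²/τ² = 4.5.
β̂_MAP = 166 / (51 + 4.5) = 166/55.5 ≈ 2.991.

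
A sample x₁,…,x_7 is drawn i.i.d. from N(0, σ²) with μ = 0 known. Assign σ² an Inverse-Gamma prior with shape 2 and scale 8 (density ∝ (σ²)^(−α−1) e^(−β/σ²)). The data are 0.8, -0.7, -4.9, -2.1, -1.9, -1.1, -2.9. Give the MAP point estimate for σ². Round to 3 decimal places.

Sum of squared deviations about the known mean: SS = (0.8−0)² + (-0.7−0)² + (-4.9−0)² + (-2.1−0)² + (-1.9−0)² + (-1.1−0)² + (-2.9−0)² = 42.78.
The Normal likelihood contributes (σ²)^(−n/2) exp(−SS/(2σ²)), so the posterior is Inverse-Gamma(α + n/2, β + SS/2) = Inverse-Gamma(5.5, 29.39).
The mode of Inverse-Gamma(a, b) is b/(a+1) = 29.39/6.5 ≈ 4.522.

σ̂²_MAP = 4.522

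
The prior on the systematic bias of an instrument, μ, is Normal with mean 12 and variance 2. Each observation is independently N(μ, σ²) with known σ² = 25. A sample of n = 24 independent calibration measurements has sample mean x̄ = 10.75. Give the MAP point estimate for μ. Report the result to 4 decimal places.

n = 24, x̄ = 10.75.
For a Normal prior and Normal likelihood with known variance, the posterior is Normal; its mode equals its mean, the precision-weighted average.
Prior precision 1/σ₀² = 1/2 = 0.5; data precision n/σ² = 24/25 = 0.96.
μ̂ = (0.5·12 + 0.96·10.75) / (0.5 + 0.96) = 16.32/1.46 = 816/73 ≈ 11.1781.

μ̂_MAP = 11.1781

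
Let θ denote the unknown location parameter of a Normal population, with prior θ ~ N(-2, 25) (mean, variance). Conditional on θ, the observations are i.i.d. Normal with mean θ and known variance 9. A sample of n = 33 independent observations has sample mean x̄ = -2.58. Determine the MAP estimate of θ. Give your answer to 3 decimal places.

θ̂_MAP = -2.574

n = 33, x̄ = -2.58.
For a Normal prior and Normal likelihood with known variance, the posterior is Normal; its mode equals its mean, the precision-weighted average.
Prior precision 1/σ₀² = 1/25 = 0.04; data precision n/σ² = 33/9 = 11/3.
θ̂ = (0.04·(-2) + (11/3)·(-2.58)) / (0.04 + 11/3) = (-9.54)/(278/75) = -1431/556 ≈ -2.574.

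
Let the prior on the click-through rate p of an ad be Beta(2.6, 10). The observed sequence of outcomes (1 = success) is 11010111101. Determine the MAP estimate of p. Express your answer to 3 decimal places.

p̂_MAP = 0.444

Prior: Beta(2.6, 10).
Data: 8 successes in 11 trials (from the sequence). The binomial likelihood contributes p^8(1−p)^3, so the posterior is Beta(2.6+8, 10+3) = Beta(10.6, 13).
For Beta(a, b) with a, b > 1 the mode is (a−1)/(a+b−2) = 9.6/21.6 ≈ 0.444.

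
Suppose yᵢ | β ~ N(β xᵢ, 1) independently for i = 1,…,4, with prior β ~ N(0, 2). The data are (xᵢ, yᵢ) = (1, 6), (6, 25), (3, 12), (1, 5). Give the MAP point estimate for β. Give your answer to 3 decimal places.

log p(β | y) = −Σ(yᵢ − βxᵢ)²/(2·1) − β²/(2·2) + const.
Setting the derivative to zero: Σxᵢ(yᵢ − βxᵢ)/1 − β/2 = 0, so β = Σxᵢyᵢ / (Σxᵢ² + σ²/τ²).
Σxᵢyᵢ = 1·6 + 6·25 + 3·12 + 1·5 = 197; Σxᵢ² = 47; σ²/τ² = 0.5.
β̂_MAP = 197 / (47 + 0.5) = 197/47.5 ≈ 4.147.

β̂_MAP = 4.147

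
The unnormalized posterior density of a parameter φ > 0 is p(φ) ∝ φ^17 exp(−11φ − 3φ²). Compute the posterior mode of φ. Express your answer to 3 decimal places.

φ̂_MAP = 1.000

ℓ'(φ) = 17/φ − 11 − 6φ. Setting this to zero and multiplying by φ: 6φ² + 11φ − 17 = 0.
φ = (−11 + √(11² + 4·6·17)) / (2·6) = (−11 + √529) / 12 = (−11 + 23)/12 = 1.
ℓ''(φ) = −17/φ² − 6 < 0, confirming a maximum.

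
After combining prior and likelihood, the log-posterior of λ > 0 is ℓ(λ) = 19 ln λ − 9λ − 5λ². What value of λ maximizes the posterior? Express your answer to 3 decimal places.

λ̂_MAP = 1.000

ℓ'(λ) = 19/λ − 9 − 10λ. Setting this to zero and multiplying by λ: 10λ² + 9λ − 19 = 0.
λ = (−9 + √(9² + 4·10·19)) / (2·10) = (−9 + √841) / 20 = (−9 + 29)/20 = 1.
ℓ''(λ) = −19/λ² − 10 < 0, confirming a maximum.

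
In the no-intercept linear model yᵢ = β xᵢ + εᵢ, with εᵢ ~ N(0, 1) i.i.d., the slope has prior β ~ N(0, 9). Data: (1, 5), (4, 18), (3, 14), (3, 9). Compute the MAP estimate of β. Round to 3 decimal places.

log p(β | y) = −Σ(yᵢ − βxᵢ)²/(2·1) − β²/(2·9) + const.
Setting the derivative to zero: Σxᵢ(yᵢ − βxᵢ)/1 − β/9 = 0, so β = Σxᵢyᵢ / (Σxᵢ² + σ²/τ²).
Σxᵢyᵢ = 1·5 + 4·18 + 3·14 + 3·9 = 146; Σxᵢ² = 35; σ²/τ² = 1/9.
β̂_MAP = 146 / (35 + 1/9) = 146/(316/9) = 657/158 ≈ 4.158.

β̂_MAP = 4.158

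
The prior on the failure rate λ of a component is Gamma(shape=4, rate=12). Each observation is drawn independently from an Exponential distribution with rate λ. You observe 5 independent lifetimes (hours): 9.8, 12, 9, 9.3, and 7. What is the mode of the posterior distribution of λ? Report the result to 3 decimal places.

The Exponential(rate=λ) likelihood is ∝ λ^n e^(−λΣtᵢ). Here n = 5 and Σtᵢ = 9.8 + 12 + 9 + 9.3 + 7 = 47.1.
Posterior ∝ λ^3e^(−12λ) · λ^5e^(−47.1λ) = λ^8e^(−59.1λ), i.e. Gamma(9, 59.1).
Mode = (a−1)/b = 8/59.1 ≈ 0.135.

λ̂_MAP = 0.135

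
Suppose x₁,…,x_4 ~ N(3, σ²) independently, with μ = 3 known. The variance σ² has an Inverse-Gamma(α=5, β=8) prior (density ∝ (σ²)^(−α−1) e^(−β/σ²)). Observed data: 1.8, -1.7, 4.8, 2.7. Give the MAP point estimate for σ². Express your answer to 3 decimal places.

Sum of squared deviations about the known mean: SS = (1.8−3)² + (-1.7−3)² + (4.8−3)² + (2.7−3)² = 26.86.
The Normal likelihood contributes (σ²)^(−n/2) exp(−SS/(2σ²)), so the posterior is Inverse-Gamma(α + n/2, β + SS/2) = Inverse-Gamma(7, 21.43).
The mode of Inverse-Gamma(a, b) is b/(a+1) = 21.43/8 ≈ 2.679.

σ̂²_MAP = 2.679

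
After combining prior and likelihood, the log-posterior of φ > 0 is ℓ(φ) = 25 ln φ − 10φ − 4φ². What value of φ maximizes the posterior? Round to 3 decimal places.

φ̂_MAP = 1.250

ℓ'(φ) = 25/φ − 10 − 8φ. Setting this to zero and multiplying by φ: 8φ² + 10φ − 25 = 0.
φ = (−10 + √(10² + 4·8·25)) / (2·8) = (−10 + √900) / 16 = (−10 + 30)/16 = 5/4.
ℓ''(φ) = −25/φ² − 8 < 0, confirming a maximum.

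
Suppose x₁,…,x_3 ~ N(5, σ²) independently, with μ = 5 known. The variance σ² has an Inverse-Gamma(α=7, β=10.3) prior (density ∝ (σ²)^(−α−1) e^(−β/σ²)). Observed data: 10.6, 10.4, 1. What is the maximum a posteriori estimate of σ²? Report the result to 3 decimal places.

σ̂²_MAP = 5.112

Sum of squared deviations about the known mean: SS = (10.6−5)² + (10.4−5)² + (1−5)² = 76.52.
The Normal likelihood contributes (σ²)^(−n/2) exp(−SS/(2σ²)), so the posterior is Inverse-Gamma(α + n/2, β + SS/2) = Inverse-Gamma(8.5, 48.56).
The mode of Inverse-Gamma(a, b) is b/(a+1) = 48.56/9.5 ≈ 5.112.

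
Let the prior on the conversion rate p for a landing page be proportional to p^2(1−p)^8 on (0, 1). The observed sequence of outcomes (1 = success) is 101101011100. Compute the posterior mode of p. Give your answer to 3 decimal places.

The prior density ∝ p^2(1−p)^8 is the kernel of Beta(3, 9).
Data: 7 successes in 12 trials (from the sequence). The binomial likelihood contributes p^7(1−p)^5, so the posterior is Beta(3+7, 9+5) = Beta(10, 14).
For Beta(a, b) with a, b > 1 the mode is (a−1)/(a+b−2) = 9/22 ≈ 0.409.

p̂_MAP = 0.409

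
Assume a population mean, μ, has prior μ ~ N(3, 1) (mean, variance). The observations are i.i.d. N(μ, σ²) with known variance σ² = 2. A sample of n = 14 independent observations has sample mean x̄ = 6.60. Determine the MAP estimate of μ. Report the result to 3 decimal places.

n = 14, x̄ = 6.60.
For a Normal prior and Normal likelihood with known variance, the posterior is Normal; its mode equals its mean, the precision-weighted average.
Prior precision 1/σ₀² = 1/1 = 1; data precision n/σ² = 14/2 = 7.
μ̂ = (1·3 + 7·6.6) / (1 + 7) = 49.2/8 = 6.150.

μ̂_MAP = 6.150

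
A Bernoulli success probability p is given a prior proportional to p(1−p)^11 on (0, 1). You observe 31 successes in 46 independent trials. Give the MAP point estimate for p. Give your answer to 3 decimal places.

The prior density ∝ p(1−p)^11 is the kernel of Beta(2, 12).
Data: 31 successes in 46 trials. The binomial likelihood contributes p^31(1−p)^15, so the posterior is Beta(2+31, 12+15) = Beta(33, 27).
For Beta(a, b) with a, b > 1 the mode is (a−1)/(a+b−2) = 32/58 ≈ 0.552.

p̂_MAP = 0.552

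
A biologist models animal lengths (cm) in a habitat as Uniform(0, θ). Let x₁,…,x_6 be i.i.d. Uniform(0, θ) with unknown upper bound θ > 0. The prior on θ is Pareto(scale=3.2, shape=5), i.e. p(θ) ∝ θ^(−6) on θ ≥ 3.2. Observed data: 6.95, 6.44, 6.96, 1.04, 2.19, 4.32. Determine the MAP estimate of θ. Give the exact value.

θ̂_MAP = 6.96

The Uniform(0, θ) likelihood is θ^(−n) for θ ≥ max(xᵢ), zero otherwise. Here max(xᵢ) = 6.96.
Posterior ∝ θ^(−6) · θ^(−6) = θ^(−12) on θ ≥ max(3.2, 6.96) = 6.96.
This density is strictly decreasing in θ, so the posterior mode lies at the lower boundary of the support.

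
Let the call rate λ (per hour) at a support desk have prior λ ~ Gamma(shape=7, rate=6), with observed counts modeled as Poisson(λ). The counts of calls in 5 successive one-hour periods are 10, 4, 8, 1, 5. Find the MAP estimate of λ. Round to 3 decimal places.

λ̂_MAP = 3.091

Σxᵢ = 10+4+8+1+5 = 28, with n = 5.
Posterior ∝ λ^6e^(−6λ) · λ^28e^(−5λ) = λ^34e^(−11λ), i.e. Gamma(shape=35, rate=11).
The mode of a Gamma(a, b) with a ≥ 1 (shape–rate) is (a−1)/b = 34/11 ≈ 3.091.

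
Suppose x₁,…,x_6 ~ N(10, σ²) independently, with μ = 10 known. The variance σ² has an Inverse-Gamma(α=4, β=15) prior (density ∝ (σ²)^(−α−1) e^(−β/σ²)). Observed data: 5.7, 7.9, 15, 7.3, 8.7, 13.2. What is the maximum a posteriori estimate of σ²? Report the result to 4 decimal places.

Sum of squared deviations about the known mean: SS = (5.7−10)² + (7.9−10)² + (15−10)² + (7.3−10)² + (8.7−10)² + (13.2−10)² = 67.12.
The Normal likelihood contributes (σ²)^(−n/2) exp(−SS/(2σ²)), so the posterior is Inverse-Gamma(α + n/2, β + SS/2) = Inverse-Gamma(7, 48.56).
The mode of Inverse-Gamma(a, b) is b/(a+1) = 48.56/8 ≈ 6.0700.

σ̂²_MAP = 6.0700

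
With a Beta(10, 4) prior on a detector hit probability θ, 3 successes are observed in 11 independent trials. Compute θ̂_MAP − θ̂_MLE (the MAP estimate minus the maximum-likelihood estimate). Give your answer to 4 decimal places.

Posterior is Beta(13, 12); MAP = (13−1)/(25−2) = 12/23 ≈ 0.52174.
MLE ignores the prior: θ̂_MLE = k/n = 3/11 ≈ 0.27273.
Difference = 12/23 − 3/11 = 63/253 ≈ 0.2490.

MAP − MLE = 0.2490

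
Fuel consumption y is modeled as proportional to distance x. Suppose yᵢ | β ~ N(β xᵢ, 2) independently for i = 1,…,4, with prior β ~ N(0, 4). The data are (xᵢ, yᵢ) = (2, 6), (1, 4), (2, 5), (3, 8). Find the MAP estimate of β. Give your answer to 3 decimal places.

log p(β | y) = −Σ(yᵢ − βxᵢ)²/(2·2) − β²/(2·4) + const.
Setting the derivative to zero: Σxᵢ(yᵢ − βxᵢ)/2 − β/4 = 0, so β = Σxᵢyᵢ / (Σxᵢ² + σ²/τ²).
Σxᵢyᵢ = 2·6 + 1·4 + 2·5 + 3·8 = 50; Σxᵢ² = 18; σ²/τ² = 0.5.
β̂_MAP = 50 / (18 + 0.5) = 50/18.5 ≈ 2.703.

β̂_MAP = 2.703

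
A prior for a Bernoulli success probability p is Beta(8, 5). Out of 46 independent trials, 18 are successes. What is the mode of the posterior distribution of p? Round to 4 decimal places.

Prior: Beta(8, 5).
Data: 18 successes in 46 trials. The binomial likelihood contributes p^18(1−p)^28, so the posterior is Beta(8+18, 5+28) = Beta(26, 33).
For Beta(a, b) with a, b > 1 the mode is (a−1)/(a+b−2) = 25/57 ≈ 0.4386.

p̂_MAP = 0.4386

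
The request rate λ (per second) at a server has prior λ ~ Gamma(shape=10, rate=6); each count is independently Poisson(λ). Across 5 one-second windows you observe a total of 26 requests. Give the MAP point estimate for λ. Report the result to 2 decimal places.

λ̂_MAP = 3.18

Σxᵢ = 26, n = 5.
Posterior ∝ λ^9e^(−6λ) · λ^26e^(−5λ) = λ^35e^(−11λ), i.e. Gamma(shape=36, rate=11).
The mode of a Gamma(a, b) with a ≥ 1 (shape–rate) is (a−1)/b = 35/11 ≈ 3.18.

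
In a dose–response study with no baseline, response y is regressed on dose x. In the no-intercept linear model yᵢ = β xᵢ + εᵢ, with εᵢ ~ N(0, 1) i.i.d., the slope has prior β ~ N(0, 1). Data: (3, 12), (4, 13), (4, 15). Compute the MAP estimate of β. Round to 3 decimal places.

β̂_MAP = 3.524

log p(β | y) = −Σ(yᵢ − βxᵢ)²/(2·1) − β²/(2·1) + const.
Setting the derivative to zero: Σxᵢ(yᵢ − βxᵢ)/1 − β/1 = 0, so β = Σxᵢyᵢ / (Σxᵢ² + σ²/τ²).
Σxᵢyᵢ = 3·12 + 4·13 + 4·15 = 148; Σxᵢ² = 41; σ²/τ² = 1.
β̂_MAP = 148 / (41 + 1) = 148/42 ≈ 3.524.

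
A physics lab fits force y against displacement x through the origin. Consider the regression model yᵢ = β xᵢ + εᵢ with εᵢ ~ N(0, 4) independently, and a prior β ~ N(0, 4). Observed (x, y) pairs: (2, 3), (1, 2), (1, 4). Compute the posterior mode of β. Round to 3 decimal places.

log p(β | y) = −Σ(yᵢ − βxᵢ)²/(2·4) − β²/(2·4) + const.
Setting the derivative to zero: Σxᵢ(yᵢ − βxᵢ)/4 − β/4 = 0, so β = Σxᵢyᵢ / (Σxᵢ² + σ²/τ²).
Σxᵢyᵢ = 2·3 + 1·2 + 1·4 = 12; Σxᵢ² = 6; σ²/τ² = 1.
β̂_MAP = 12 / (6 + 1) = 12/7 ≈ 1.714.

β̂_MAP = 1.714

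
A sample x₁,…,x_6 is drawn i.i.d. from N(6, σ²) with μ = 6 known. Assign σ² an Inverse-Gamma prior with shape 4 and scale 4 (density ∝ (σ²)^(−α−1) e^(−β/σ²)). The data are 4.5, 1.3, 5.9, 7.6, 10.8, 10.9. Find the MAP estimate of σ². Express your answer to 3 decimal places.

Sum of squared deviations about the known mean: SS = (4.5−6)² + (1.3−6)² + (5.9−6)² + (7.6−6)² + (10.8−6)² + (10.9−6)² = 73.96.
The Normal likelihood contributes (σ²)^(−n/2) exp(−SS/(2σ²)), so the posterior is Inverse-Gamma(α + n/2, β + SS/2) = Inverse-Gamma(7, 40.98).
The mode of Inverse-Gamma(a, b) is b/(a+1) = 40.98/8 ≈ 5.123.

σ̂²_MAP = 5.123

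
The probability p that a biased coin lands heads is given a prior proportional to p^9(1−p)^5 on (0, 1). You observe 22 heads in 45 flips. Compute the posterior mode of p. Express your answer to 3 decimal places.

The prior density ∝ p^9(1−p)^5 is the kernel of Beta(10, 6).
Data: 22 successes in 45 trials. The binomial likelihood contributes p^22(1−p)^23, so the posterior is Beta(10+22, 6+23) = Beta(32, 29).
For Beta(a, b) with a, b > 1 the mode is (a−1)/(a+b−2) = 31/59 ≈ 0.525.

p̂_MAP = 0.525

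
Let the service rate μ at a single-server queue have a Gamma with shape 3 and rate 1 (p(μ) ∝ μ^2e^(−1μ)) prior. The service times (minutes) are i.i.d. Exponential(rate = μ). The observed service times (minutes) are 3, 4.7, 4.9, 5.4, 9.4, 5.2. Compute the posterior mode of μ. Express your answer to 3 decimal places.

μ̂_MAP = 0.238

The Exponential(rate=μ) likelihood is ∝ μ^n e^(−μΣtᵢ). Here n = 6 and Σtᵢ = 3 + 4.7 + 4.9 + 5.4 + 9.4 + 5.2 = 32.6.
Posterior ∝ μ^2e^(−1μ) · μ^6e^(−32.6μ) = μ^8e^(−33.6μ), i.e. Gamma(9, 33.6).
Mode = (a−1)/b = 8/33.6 ≈ 0.238.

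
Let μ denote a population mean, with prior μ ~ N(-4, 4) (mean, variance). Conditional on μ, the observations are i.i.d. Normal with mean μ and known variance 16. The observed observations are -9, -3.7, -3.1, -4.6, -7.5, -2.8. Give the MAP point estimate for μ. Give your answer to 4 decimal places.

μ̂_MAP = -4.6700

n = 6; x̄ = ((-9) + (-3.7) + (-3.1) + (-4.6) + (-7.5) + (-2.8))/6 = -30.7/6 = -307/60 ≈ -5.1167.
For a Normal prior and Normal likelihood with known variance, the posterior is Normal; its mode equals its mean, the precision-weighted average.
Prior precision 1/σ₀² = 1/4 = 0.25; data precision n/σ² = 6/16 = 0.375.
μ̂ = (0.25·(-4) + 0.375·(-307/60)) / (0.25 + 0.375) = (-2.91875)/0.625 = -4.6700.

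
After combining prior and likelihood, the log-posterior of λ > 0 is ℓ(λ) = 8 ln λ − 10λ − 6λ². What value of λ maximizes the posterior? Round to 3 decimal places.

ℓ'(λ) = 8/λ − 10 − 12λ. Setting this to zero and multiplying by λ: 12λ² + 10λ − 8 = 0.
λ = (−10 + √(10² + 4·12·8)) / (2·12) = (−10 + √484) / 24 = (−10 + 22)/24 = 1/2.
ℓ''(λ) = −8/λ² − 12 < 0, confirming a maximum.

λ̂_MAP = 0.500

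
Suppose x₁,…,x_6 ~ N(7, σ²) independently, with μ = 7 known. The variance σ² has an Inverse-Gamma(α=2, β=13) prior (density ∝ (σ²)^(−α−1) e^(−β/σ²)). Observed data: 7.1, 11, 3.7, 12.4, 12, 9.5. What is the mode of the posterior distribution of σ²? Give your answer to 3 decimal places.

σ̂²_MAP = 9.443

Sum of squared deviations about the known mean: SS = (7.1−7)² + (11−7)² + (3.7−7)² + (12.4−7)² + (12−7)² + (9.5−7)² = 87.31.
The Normal likelihood contributes (σ²)^(−n/2) exp(−SS/(2σ²)), so the posterior is Inverse-Gamma(α + n/2, β + SS/2) = Inverse-Gamma(5, 56.655).
The mode of Inverse-Gamma(a, b) is b/(a+1) = 56.655/6 ≈ 9.443.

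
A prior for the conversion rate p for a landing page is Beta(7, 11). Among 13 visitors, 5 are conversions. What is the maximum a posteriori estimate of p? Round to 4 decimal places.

p̂_MAP = 0.3793

Prior: Beta(7, 11).
Data: 5 successes in 13 trials. The binomial likelihood contributes p^5(1−p)^8, so the posterior is Beta(7+5, 11+8) = Beta(12, 19).
For Beta(a, b) with a, b > 1 the mode is (a−1)/(a+b−2) = 11/29 ≈ 0.3793.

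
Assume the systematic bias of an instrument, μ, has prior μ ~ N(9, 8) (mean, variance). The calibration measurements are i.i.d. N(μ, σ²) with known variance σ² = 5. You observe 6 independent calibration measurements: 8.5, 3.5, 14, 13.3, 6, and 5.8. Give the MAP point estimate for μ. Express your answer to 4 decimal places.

μ̂_MAP = 8.5623

n = 6; x̄ = (8.5 + 3.5 + 14 + 13.3 + 6 + 5.8)/6 = 51.1/6 = 511/60 ≈ 8.5167.
For a Normal prior and Normal likelihood with known variance, the posterior is Normal; its mode equals its mean, the precision-weighted average.
Prior precision 1/σ₀² = 1/8 = 0.125; data precision n/σ² = 6/5 = 1.2.
μ̂ = (0.125·9 + 1.2·(511/60)) / (0.125 + 1.2) = 11.345/1.325 = 2269/265 ≈ 8.5623.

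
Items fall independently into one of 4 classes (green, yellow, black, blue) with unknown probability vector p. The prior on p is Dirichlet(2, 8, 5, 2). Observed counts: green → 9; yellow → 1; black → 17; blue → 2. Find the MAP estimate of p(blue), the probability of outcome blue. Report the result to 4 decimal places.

The posterior is Dirichlet(αᵢ + nᵢ) = Dirichlet(11, 9, 22, 4).
For a Dirichlet(a₁,…,a_K) with all aᵢ > 1, the mode has j-th component (aⱼ − 1)/(Σaᵢ − K).
Here Σaᵢ = 46 and K = 4, so p(blue) = (4 − 1)/(46 − 4) = 3/42 ≈ 0.0714.

MAP estimate of p(blue) = 0.0714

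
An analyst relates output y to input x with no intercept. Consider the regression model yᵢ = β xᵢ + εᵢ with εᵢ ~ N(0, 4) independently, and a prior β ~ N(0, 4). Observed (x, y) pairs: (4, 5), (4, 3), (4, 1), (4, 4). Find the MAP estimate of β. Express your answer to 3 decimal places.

log p(β | y) = −Σ(yᵢ − βxᵢ)²/(2·4) − β²/(2·4) + const.
Setting the derivative to zero: Σxᵢ(yᵢ − βxᵢ)/4 − β/4 = 0, so β = Σxᵢyᵢ / (Σxᵢ² + σ²/τ²).
Σxᵢyᵢ = 4·5 + 4·3 + 4·1 + 4·4 = 52; Σxᵢ² = 64; σ²/τ² = 1.
β̂_MAP = 52 / (64 + 1) = 52/65 ≈ 0.800.

β̂_MAP = 0.800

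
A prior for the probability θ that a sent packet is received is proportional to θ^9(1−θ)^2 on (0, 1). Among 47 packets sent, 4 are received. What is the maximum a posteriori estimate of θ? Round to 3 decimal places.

The prior density ∝ θ^9(1−θ)^2 is the kernel of Beta(10, 3).
Data: 4 successes in 47 trials. The binomial likelihood contributes θ^4(1−θ)^43, so the posterior is Beta(10+4, 3+43) = Beta(14, 46).
For Beta(a, b) with a, b > 1 the mode is (a−1)/(a+b−2) = 13/58 ≈ 0.224.

θ̂_MAP = 0.224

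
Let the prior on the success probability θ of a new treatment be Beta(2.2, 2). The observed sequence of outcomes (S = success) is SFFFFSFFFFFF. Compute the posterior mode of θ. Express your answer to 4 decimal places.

θ̂_MAP = 0.2254

Prior: Beta(2.2, 2).
Data: 2 successes in 12 trials (from the sequence). The binomial likelihood contributes θ^2(1−θ)^10, so the posterior is Beta(2.2+2, 2+10) = Beta(4.2, 12).
For Beta(a, b) with a, b > 1 the mode is (a−1)/(a+b−2) = 3.2/14.2 ≈ 0.2254.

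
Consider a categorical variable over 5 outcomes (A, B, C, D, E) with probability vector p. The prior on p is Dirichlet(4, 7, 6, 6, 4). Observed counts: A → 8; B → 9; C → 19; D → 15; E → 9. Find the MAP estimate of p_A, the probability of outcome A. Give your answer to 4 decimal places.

The posterior is Dirichlet(αᵢ + nᵢ) = Dirichlet(12, 16, 25, 21, 13).
For a Dirichlet(a₁,…,a_K) with all aᵢ > 1, the mode has j-th component (aⱼ − 1)/(Σaᵢ − K).
Here Σaᵢ = 87 and K = 5, so p_A = (12 − 1)/(87 − 5) = 11/82 ≈ 0.1341.

MAP estimate of p_A = 0.1341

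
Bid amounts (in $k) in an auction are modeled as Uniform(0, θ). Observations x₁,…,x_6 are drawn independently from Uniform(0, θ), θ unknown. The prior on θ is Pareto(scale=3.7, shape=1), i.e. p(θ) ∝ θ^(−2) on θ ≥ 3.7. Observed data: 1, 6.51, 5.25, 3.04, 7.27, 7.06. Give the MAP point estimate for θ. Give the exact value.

θ̂_MAP = 7.27

The Uniform(0, θ) likelihood is θ^(−n) for θ ≥ max(xᵢ), zero otherwise. Here max(xᵢ) = 7.27.
Posterior ∝ θ^(−2) · θ^(−6) = θ^(−8) on θ ≥ max(3.7, 7.27) = 7.27.
This density is strictly decreasing in θ, so the posterior mode lies at the lower boundary of the support.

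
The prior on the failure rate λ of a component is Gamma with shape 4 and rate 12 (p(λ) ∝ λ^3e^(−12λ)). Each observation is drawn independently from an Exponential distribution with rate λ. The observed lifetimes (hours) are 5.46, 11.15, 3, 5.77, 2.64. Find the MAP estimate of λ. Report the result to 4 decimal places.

λ̂_MAP = 0.1999

The Exponential(rate=λ) likelihood is ∝ λ^n e^(−λΣtᵢ). Here n = 5 and Σtᵢ = 5.46 + 11.15 + 3 + 5.77 + 2.64 = 28.02.
Posterior ∝ λ^3e^(−12λ) · λ^5e^(−28.02λ) = λ^8e^(−40.02λ), i.e. Gamma(9, 40.02).
Mode = (a−1)/b = 8/40.02 ≈ 0.1999.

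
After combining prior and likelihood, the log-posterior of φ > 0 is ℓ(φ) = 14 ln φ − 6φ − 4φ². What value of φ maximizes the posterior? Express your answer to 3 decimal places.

φ̂_MAP = 1.000

ℓ'(φ) = 14/φ − 6 − 8φ. Setting this to zero and multiplying by φ: 8φ² + 6φ − 14 = 0.
φ = (−6 + √(6² + 4·8·14)) / (2·8) = (−6 + √484) / 16 = (−6 + 22)/16 = 1.
ℓ''(φ) = −14/φ² − 8 < 0, confirming a maximum.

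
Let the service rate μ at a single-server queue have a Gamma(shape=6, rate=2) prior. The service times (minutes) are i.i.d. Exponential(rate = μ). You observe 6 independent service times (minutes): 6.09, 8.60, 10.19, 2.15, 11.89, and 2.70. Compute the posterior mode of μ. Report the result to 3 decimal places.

μ̂_MAP = 0.252

The Exponential(rate=μ) likelihood is ∝ μ^n e^(−μΣtᵢ). Here n = 6 and Σtᵢ = 6.09 + 8.60 + 10.19 + 2.15 + 11.89 + 2.70 = 41.62.
Posterior ∝ μ^5e^(−2μ) · μ^6e^(−41.62μ) = μ^11e^(−43.62μ), i.e. Gamma(12, 43.62).
Mode = (a−1)/b = 11/43.62 ≈ 0.252.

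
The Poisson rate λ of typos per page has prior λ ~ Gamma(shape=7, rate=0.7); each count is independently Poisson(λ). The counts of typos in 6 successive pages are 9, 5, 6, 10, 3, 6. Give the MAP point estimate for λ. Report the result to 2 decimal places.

λ̂_MAP = 6.72

Σxᵢ = 9+5+6+10+3+6 = 39, with n = 6.
Posterior ∝ λ^6e^(−0.7λ) · λ^39e^(−6λ) = λ^45e^(−6.7λ), i.e. Gamma(shape=46, rate=6.7).
The mode of a Gamma(a, b) with a ≥ 1 (shape–rate) is (a−1)/b = 45/6.7 ≈ 6.72.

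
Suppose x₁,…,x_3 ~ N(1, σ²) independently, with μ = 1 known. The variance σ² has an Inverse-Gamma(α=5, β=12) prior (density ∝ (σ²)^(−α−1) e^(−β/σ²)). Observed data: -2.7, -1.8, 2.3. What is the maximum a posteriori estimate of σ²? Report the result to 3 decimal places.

Sum of squared deviations about the known mean: SS = (-2.7−1)² + (-1.8−1)² + (2.3−1)² = 23.22.
The Normal likelihood contributes (σ²)^(−n/2) exp(−SS/(2σ²)), so the posterior is Inverse-Gamma(α + n/2, β + SS/2) = Inverse-Gamma(6.5, 23.61).
The mode of Inverse-Gamma(a, b) is b/(a+1) = 23.61/7.5 ≈ 3.148.

σ̂²_MAP = 3.148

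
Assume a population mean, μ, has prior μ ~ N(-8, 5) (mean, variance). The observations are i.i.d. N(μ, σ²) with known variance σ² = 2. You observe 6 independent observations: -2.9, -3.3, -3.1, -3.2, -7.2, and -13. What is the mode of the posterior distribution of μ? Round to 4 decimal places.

n = 6; x̄ = ((-2.9) + (-3.3) + (-3.1) + (-3.2) + (-7.2) + (-13))/6 = -32.7/6 = -5.45.
For a Normal prior and Normal likelihood with known variance, the posterior is Normal; its mode equals its mean, the precision-weighted average.
Prior precision 1/σ₀² = 1/5 = 0.2; data precision n/σ² = 6/2 = 3.
μ̂ = (0.2·(-8) + 3·(-5.45)) / (0.2 + 3) = (-17.95)/3.2 = -5.609375 ≈ -5.6094.

μ̂_MAP = -5.6094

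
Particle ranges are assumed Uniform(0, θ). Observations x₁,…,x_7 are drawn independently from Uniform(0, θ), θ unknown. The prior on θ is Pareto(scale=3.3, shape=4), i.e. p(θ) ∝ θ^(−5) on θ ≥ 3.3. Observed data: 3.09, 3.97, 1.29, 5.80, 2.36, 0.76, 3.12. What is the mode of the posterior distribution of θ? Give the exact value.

θ̂_MAP = 5.80

The Uniform(0, θ) likelihood is θ^(−n) for θ ≥ max(xᵢ), zero otherwise. Here max(xᵢ) = 5.80.
Posterior ∝ θ^(−5) · θ^(−7) = θ^(−12) on θ ≥ max(3.3, 5.80) = 5.80.
This density is strictly decreasing in θ, so the posterior mode lies at the lower boundary of the support.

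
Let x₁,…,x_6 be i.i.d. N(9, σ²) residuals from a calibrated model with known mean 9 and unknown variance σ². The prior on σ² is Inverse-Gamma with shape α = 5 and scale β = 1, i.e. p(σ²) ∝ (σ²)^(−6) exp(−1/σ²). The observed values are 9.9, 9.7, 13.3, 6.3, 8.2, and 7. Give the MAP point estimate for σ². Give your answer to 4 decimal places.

σ̂²_MAP = 1.8733

Sum of squared deviations about the known mean: SS = (9.9−9)² + (9.7−9)² + (13.3−9)² + (6.3−9)² + (8.2−9)² + (7−9)² = 31.72.
The Normal likelihood contributes (σ²)^(−n/2) exp(−SS/(2σ²)), so the posterior is Inverse-Gamma(α + n/2, β + SS/2) = Inverse-Gamma(8, 16.86).
The mode of Inverse-Gamma(a, b) is b/(a+1) = 16.86/9 ≈ 1.8733.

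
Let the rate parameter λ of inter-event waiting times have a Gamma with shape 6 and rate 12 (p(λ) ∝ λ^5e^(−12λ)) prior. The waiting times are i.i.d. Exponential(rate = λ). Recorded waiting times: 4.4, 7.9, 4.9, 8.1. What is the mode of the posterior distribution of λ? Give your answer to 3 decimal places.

λ̂_MAP = 0.241

The Exponential(rate=λ) likelihood is ∝ λ^n e^(−λΣtᵢ). Here n = 4 and Σtᵢ = 4.4 + 7.9 + 4.9 + 8.1 = 25.3.
Posterior ∝ λ^5e^(−12λ) · λ^4e^(−25.3λ) = λ^9e^(−37.3λ), i.e. Gamma(10, 37.3).
Mode = (a−1)/b = 9/37.3 ≈ 0.241.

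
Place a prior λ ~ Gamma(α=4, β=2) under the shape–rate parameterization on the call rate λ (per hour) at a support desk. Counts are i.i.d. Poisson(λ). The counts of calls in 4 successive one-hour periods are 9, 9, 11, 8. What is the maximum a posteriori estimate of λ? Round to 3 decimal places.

λ̂_MAP = 6.667

Σxᵢ = 9+9+11+8 = 37, with n = 4.
Posterior ∝ λ^3e^(−2λ) · λ^37e^(−4λ) = λ^40e^(−6λ), i.e. Gamma(shape=41, rate=6).
The mode of a Gamma(a, b) with a ≥ 1 (shape–rate) is (a−1)/b = 40/6 ≈ 6.667.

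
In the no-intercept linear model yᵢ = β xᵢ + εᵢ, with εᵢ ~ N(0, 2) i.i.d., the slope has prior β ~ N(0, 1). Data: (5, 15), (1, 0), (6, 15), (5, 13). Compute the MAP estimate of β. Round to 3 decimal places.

β̂_MAP = 2.584

log p(β | y) = −Σ(yᵢ − βxᵢ)²/(2·2) − β²/(2·1) + const.
Setting the derivative to zero: Σxᵢ(yᵢ − βxᵢ)/2 − β/1 = 0, so β = Σxᵢyᵢ / (Σxᵢ² + σ²/τ²).
Σxᵢyᵢ = 5·15 + 1·0 + 6·15 + 5·13 = 230; Σxᵢ² = 87; σ²/τ² = 2.
β̂_MAP = 230 / (87 + 2) = 230/89 ≈ 2.584.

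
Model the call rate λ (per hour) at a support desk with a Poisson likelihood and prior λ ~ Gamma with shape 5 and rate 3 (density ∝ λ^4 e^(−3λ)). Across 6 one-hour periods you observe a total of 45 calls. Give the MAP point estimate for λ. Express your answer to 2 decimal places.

Σxᵢ = 45, n = 6.
Posterior ∝ λ^4e^(−3λ) · λ^45e^(−6λ) = λ^49e^(−9λ), i.e. Gamma(shape=50, rate=9).
The mode of a Gamma(a, b) with a ≥ 1 (shape–rate) is (a−1)/b = 49/9 ≈ 5.44.

λ̂_MAP = 5.44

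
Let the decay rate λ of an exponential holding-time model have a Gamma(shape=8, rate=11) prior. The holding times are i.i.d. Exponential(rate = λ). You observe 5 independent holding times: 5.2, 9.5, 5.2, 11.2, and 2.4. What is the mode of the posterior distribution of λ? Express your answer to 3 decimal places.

λ̂_MAP = 0.270

The Exponential(rate=λ) likelihood is ∝ λ^n e^(−λΣtᵢ). Here n = 5 and Σtᵢ = 5.2 + 9.5 + 5.2 + 11.2 + 2.4 = 33.5.
Posterior ∝ λ^7e^(−11λ) · λ^5e^(−33.5λ) = λ^12e^(−44.5λ), i.e. Gamma(13, 44.5).
Mode = (a−1)/b = 12/44.5 ≈ 0.270.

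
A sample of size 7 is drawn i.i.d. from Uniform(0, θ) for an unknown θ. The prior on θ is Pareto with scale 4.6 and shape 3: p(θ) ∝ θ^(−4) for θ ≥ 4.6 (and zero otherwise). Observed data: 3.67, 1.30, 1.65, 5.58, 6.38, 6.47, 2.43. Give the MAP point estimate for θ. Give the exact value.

θ̂_MAP = 6.47

The Uniform(0, θ) likelihood is θ^(−n) for θ ≥ max(xᵢ), zero otherwise. Here max(xᵢ) = 6.47.
Posterior ∝ θ^(−4) · θ^(−7) = θ^(−11) on θ ≥ max(4.6, 6.47) = 6.47.
This density is strictly decreasing in θ, so the posterior mode lies at the lower boundary of the support.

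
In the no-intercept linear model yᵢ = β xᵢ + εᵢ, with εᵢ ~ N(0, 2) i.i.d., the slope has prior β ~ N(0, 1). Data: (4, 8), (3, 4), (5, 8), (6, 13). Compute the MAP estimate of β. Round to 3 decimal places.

β̂_MAP = 1.841

log p(β | y) = −Σ(yᵢ − βxᵢ)²/(2·2) − β²/(2·1) + const.
Setting the derivative to zero: Σxᵢ(yᵢ − βxᵢ)/2 − β/1 = 0, so β = Σxᵢyᵢ / (Σxᵢ² + σ²/τ²).
Σxᵢyᵢ = 4·8 + 3·4 + 5·8 + 6·13 = 162; Σxᵢ² = 86; σ²/τ² = 2.
β̂_MAP = 162 / (86 + 2) = 162/88 ≈ 1.841.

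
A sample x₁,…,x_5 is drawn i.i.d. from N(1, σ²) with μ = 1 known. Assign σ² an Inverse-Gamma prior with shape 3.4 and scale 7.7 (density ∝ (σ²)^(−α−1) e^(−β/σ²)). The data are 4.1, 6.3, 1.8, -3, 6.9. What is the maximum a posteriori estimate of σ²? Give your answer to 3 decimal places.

Sum of squared deviations about the known mean: SS = (4.1−1)² + (6.3−1)² + (1.8−1)² + (-3−1)² + (6.9−1)² = 89.15.
The Normal likelihood contributes (σ²)^(−n/2) exp(−SS/(2σ²)), so the posterior is Inverse-Gamma(α + n/2, β + SS/2) = Inverse-Gamma(5.9, 52.275).
The mode of Inverse-Gamma(a, b) is b/(a+1) = 52.275/6.9 ≈ 7.576.

σ̂²_MAP = 7.576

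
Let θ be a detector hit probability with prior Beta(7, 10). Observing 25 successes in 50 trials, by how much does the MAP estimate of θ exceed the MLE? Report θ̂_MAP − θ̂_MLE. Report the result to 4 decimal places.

Posterior is Beta(32, 35); MAP = (32−1)/(67−2) = 31/65 ≈ 0.47692.
MLE ignores the prior: θ̂_MLE = k/n = 25/50 ≈ 0.50000.
Difference = 31/65 − 25/50 = -3/130 ≈ -0.0231.

MAP − MLE = -0.0231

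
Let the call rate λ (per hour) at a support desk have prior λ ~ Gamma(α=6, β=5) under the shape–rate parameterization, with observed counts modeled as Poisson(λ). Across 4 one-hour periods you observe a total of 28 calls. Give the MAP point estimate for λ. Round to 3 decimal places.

λ̂_MAP = 3.667

Σxᵢ = 28, n = 4.
Posterior ∝ λ^5e^(−5λ) · λ^28e^(−4λ) = λ^33e^(−9λ), i.e. Gamma(shape=34, rate=9).
The mode of a Gamma(a, b) with a ≥ 1 (shape–rate) is (a−1)/b = 33/9 ≈ 3.667.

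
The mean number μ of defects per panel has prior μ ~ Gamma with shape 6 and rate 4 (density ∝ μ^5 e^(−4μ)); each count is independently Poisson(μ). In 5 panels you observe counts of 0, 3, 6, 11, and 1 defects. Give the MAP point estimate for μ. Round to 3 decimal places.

Σxᵢ = 0+3+6+11+1 = 21, with n = 5.
Posterior ∝ μ^5e^(−4μ) · μ^21e^(−5μ) = μ^26e^(−9μ), i.e. Gamma(shape=27, rate=9).
The mode of a Gamma(a, b) with a ≥ 1 (shape–rate) is (a−1)/b = 26/9 ≈ 2.889.

μ̂_MAP = 2.889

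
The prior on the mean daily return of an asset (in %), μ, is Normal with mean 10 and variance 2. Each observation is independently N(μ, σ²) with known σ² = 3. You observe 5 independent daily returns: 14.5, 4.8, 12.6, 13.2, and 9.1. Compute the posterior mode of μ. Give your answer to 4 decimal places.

μ̂_MAP = 10.6462

n = 5; x̄ = (14.5 + 4.8 + 12.6 + 13.2 + 9.1)/5 = 54.2/5 = 10.84.
For a Normal prior and Normal likelihood with known variance, the posterior is Normal; its mode equals its mean, the precision-weighted average.
Prior precision 1/σ₀² = 1/2 = 0.5; data precision n/σ² = 5/3.
μ̂ = (0.5·10 + (5/3)·10.84) / (0.5 + 5/3) = (346/15)/(13/6) = 692/65 ≈ 10.6462.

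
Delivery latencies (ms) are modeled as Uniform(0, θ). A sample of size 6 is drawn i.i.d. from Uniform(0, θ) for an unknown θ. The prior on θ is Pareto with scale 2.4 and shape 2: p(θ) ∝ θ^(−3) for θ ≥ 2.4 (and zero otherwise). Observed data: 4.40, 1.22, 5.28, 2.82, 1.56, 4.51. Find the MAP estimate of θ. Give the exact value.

θ̂_MAP = 5.28

The Uniform(0, θ) likelihood is θ^(−n) for θ ≥ max(xᵢ), zero otherwise. Here max(xᵢ) = 5.28.
Posterior ∝ θ^(−3) · θ^(−6) = θ^(−9) on θ ≥ max(2.4, 5.28) = 5.28.
This density is strictly decreasing in θ, so the posterior mode lies at the lower boundary of the support.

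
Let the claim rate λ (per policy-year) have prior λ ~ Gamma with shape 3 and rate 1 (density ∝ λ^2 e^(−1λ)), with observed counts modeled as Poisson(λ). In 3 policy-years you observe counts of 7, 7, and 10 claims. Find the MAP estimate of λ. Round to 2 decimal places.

Σxᵢ = 7+7+10 = 24, with n = 3.
Posterior ∝ λ^2e^(−1λ) · λ^24e^(−3λ) = λ^26e^(−4λ), i.e. Gamma(shape=27, rate=4).
The mode of a Gamma(a, b) with a ≥ 1 (shape–rate) is (a−1)/b = 26/4 ≈ 6.50.

λ̂_MAP = 6.50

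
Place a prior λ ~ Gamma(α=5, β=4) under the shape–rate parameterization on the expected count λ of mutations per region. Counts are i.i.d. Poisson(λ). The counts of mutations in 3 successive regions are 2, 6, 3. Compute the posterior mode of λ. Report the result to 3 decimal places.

Σxᵢ = 2+6+3 = 11, with n = 3.
Posterior ∝ λ^4e^(−4λ) · λ^11e^(−3λ) = λ^15e^(−7λ), i.e. Gamma(shape=16, rate=7).
The mode of a Gamma(a, b) with a ≥ 1 (shape–rate) is (a−1)/b = 15/7 ≈ 2.143.

λ̂_MAP = 2.143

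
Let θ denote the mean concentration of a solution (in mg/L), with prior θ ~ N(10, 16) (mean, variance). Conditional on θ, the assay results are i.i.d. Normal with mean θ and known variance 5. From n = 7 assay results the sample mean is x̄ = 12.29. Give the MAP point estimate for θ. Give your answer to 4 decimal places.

θ̂_MAP = 12.1921

n = 7, x̄ = 12.29.
For a Normal prior and Normal likelihood with known variance, the posterior is Normal; its mode equals its mean, the precision-weighted average.
Prior precision 1/σ₀² = 1/16 = 0.0625; data precision n/σ² = 7/5 = 1.4.
θ̂ = (0.0625·10 + 1.4·12.29) / (0.0625 + 1.4) = 17.831/1.4625 = 35662/2925 ≈ 12.1921.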